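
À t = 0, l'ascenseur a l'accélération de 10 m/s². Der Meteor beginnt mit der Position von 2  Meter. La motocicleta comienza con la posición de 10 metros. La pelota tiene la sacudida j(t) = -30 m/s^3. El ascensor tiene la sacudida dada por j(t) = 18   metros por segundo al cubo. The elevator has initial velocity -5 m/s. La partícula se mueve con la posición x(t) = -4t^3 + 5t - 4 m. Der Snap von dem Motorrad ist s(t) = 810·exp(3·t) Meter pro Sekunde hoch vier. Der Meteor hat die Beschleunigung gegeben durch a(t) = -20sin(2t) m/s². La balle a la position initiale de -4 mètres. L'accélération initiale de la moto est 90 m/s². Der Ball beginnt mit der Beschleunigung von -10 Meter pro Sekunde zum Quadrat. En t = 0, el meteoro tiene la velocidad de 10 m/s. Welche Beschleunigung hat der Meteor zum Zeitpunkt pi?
Aus der Gleichung für die Beschleunigung a(t) = -20·sin(2·t), setzen wir t = pi ein und erhalten a = 0.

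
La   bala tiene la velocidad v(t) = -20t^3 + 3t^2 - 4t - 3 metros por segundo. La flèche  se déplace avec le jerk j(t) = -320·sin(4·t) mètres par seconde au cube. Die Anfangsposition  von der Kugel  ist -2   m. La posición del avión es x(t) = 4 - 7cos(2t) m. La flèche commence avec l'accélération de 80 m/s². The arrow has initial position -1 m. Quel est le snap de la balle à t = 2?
Pour résoudre ceci, nous devons prendre 3 dérivées de notre équation de la vitesse v(t) = -20·t^3 + 3·t^2 - 4·t - 3. En prenant d/dt de v(t), nous trouvons a(t) = -60·t^2 + 6·t - 4. En prenant d/dt de a(t), nous trouvons j(t) = 6 - 120·t. La dérivée du jerk donne le snap: s(t) = -120. Nous avons le snap s(t) = -120. En substituant t = 2: s(2) = -120.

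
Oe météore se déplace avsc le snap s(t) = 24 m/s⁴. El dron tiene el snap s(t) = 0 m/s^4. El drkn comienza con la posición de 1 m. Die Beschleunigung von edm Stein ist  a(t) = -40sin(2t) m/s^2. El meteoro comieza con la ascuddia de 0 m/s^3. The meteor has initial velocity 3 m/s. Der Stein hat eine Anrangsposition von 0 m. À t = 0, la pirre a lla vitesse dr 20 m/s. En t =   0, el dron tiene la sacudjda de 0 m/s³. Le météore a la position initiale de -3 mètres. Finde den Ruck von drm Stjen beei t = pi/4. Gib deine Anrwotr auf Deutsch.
Wir müssen unsere Gleichung für die Beschleunigung a(t) = -40·sin(2·t) 1-mal ableiten. Durch Ableiten von der Beschleunigung erhalten wir den Ruck: j(t) = -80·cos(2·t). Wir haben den Ruck j(t) = -80·cos(2·t). Durch Einsetzen von t = pi/4: j(pi/4) = 0.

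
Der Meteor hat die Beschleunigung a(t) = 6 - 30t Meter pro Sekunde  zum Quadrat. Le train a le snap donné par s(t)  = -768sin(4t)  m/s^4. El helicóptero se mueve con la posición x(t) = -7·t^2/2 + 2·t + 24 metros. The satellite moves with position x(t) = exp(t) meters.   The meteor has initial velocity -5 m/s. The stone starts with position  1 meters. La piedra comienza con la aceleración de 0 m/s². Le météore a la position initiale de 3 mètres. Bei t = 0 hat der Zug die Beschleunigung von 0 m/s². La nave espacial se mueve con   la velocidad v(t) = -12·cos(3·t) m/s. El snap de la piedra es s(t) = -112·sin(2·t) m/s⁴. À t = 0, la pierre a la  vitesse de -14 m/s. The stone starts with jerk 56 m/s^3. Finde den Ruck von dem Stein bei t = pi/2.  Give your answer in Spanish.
Necesitamos integrar nuestra ecuación del snap s(t) = -112·sin(2·t) 1 vez. La antiderivada del snap es la sacudida. Usando j(0) = 56, obtenemos j(t) = 56·cos(2·t). Usando j(t) = 56·cos(2·t) y sustituyendo t = pi/2, encontramos j = -56.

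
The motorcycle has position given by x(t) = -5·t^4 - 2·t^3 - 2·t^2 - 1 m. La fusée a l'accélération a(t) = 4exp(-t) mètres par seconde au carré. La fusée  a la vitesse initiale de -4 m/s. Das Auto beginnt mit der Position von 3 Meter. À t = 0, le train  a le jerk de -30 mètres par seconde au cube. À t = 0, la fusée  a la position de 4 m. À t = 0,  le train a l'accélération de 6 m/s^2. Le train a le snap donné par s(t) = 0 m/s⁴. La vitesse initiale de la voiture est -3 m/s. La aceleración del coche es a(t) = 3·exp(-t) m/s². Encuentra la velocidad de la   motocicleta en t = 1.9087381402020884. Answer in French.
En partant de la position x(t) = -5·t^4 - 2·t^3 - 2·t^2 - 1, nous prenons 1 dérivée. En prenant d/dt de x(t), nous trouvons v(t) = -20·t^3 - 6·t^2 - 4·t. En utilisant v(t) = -20·t^3 - 6·t^2 - 4·t et en substituant t = 1.9087381402020884, nous trouvons v = -168.576039280522.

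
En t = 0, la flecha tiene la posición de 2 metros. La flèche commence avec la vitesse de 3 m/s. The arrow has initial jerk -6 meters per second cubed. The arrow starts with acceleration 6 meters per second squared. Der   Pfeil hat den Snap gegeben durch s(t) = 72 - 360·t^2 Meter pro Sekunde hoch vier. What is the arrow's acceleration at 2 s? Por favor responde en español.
Para resolver esto, necesitamos tomar 2 integrales de nuestra ecuación del snap s(t) = 72 - 360·t^2. Tomando ∫s(t)dt y aplicando j(0) = -6, encontramos j(t) = -120·t^3 + 72·t - 6. Tomando ∫j(t)dt y aplicando a(0) = 6, encontramos a(t) = -30·t^4 + 36·t^2 - 6·t + 6. De la ecuación de la aceleración a(t) = -30·t^4 + 36·t^2 - 6·t + 6, sustituimos t = 2 para obtener a = -342.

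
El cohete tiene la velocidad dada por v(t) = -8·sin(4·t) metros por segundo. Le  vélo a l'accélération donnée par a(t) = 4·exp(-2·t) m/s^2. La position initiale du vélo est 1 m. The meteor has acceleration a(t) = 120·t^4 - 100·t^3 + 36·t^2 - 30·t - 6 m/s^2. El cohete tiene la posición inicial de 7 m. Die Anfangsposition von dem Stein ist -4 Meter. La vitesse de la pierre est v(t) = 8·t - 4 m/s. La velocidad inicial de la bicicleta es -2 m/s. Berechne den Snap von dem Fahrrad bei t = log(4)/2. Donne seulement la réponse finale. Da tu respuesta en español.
La respuesta es 4.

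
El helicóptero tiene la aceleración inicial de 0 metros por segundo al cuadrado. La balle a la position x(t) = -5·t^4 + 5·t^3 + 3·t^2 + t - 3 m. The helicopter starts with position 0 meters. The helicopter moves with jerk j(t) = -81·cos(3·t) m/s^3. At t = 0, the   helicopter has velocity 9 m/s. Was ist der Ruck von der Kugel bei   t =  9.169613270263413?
Wir müssen unsere Gleichung für die Position x(t) = -5·t^4 + 5·t^3 + 3·t^2 + t - 3 3-mal ableiten. Die Ableitung von der Position ergibt die Geschwindigkeit: v(t) = -20·t^3 + 15·t^2 + 6·t + 1. Mit d/dt von v(t) finden wir a(t) = -60·t^2 + 30·t + 6. Durch Ableiten von der Beschleunigung erhalten wir den Ruck: j(t) = 30 - 120·t. Aus der Gleichung für den Ruck j(t) = 30 - 120·t, setzen wir t = 9.169613270263413 ein und erhalten j = -1070.35359243161.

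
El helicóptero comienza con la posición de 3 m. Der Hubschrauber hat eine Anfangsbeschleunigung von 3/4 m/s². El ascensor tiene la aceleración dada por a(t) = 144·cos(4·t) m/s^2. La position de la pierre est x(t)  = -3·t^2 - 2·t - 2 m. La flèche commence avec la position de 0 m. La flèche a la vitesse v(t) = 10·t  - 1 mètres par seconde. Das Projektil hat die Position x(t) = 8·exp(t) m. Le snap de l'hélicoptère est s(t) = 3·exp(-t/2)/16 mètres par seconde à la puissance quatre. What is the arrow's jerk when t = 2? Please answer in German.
Um dies zu lösen, müssen wir 2 Ableitungen unserer Gleichung für die Geschwindigkeit v(t) = 10·t - 1 nehmen. Durch Ableiten von der Geschwindigkeit erhalten wir die Beschleunigung: a(t) = 10. Durch Ableiten von der Beschleunigung erhalten wir den Ruck: j(t) = 0. Aus der Gleichung für den Ruck j(t) = 0, setzen wir t = 2 ein und erhalten j = 0.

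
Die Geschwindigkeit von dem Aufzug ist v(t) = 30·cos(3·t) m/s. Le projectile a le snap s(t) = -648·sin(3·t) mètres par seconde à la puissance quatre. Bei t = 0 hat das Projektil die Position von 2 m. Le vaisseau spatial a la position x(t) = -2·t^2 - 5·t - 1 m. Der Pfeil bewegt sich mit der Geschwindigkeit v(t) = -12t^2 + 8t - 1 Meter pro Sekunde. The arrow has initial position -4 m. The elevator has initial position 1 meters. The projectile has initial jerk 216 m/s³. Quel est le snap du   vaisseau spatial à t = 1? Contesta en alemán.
Um dies zu lösen, müssen wir 4 Ableitungen unserer Gleichung für die Position x(t) = -2·t^2 - 5·t - 1 nehmen. Durch Ableiten von der Position erhalten wir die Geschwindigkeit: v(t) = -4·t - 5. Durch Ableiten von der Geschwindigkeit erhalten wir die Beschleunigung: a(t) = -4. Durch Ableiten von der Beschleunigung erhalten wir den Ruck: j(t) = 0. Mit d/dt von j(t) finden wir s(t) = 0. Mit s(t) = 0 und Einsetzen von t = 1, finden wir s = 0.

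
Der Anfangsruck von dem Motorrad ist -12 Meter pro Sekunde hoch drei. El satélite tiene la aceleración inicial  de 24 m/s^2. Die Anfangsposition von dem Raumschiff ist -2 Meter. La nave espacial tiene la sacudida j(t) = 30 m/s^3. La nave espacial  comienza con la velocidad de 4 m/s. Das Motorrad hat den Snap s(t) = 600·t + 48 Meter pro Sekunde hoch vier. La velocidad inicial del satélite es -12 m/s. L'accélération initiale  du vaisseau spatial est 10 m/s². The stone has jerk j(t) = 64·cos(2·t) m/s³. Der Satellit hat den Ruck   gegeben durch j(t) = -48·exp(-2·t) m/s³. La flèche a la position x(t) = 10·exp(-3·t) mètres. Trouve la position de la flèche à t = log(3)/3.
Nous avons la position x(t) = 10·exp(-3·t). En substituant t = log(3)/3: x(log(3)/3) = 10/3.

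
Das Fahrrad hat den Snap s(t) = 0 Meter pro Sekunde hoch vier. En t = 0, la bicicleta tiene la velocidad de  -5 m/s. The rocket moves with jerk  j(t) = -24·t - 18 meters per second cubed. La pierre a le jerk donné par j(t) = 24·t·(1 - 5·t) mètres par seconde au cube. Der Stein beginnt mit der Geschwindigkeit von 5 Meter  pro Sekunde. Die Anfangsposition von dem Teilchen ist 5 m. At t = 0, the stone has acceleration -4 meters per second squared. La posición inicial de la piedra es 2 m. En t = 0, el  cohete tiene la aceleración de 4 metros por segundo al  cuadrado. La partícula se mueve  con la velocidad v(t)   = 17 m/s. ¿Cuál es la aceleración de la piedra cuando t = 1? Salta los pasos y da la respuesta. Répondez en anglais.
The acceleration at t = 1 is a = -32.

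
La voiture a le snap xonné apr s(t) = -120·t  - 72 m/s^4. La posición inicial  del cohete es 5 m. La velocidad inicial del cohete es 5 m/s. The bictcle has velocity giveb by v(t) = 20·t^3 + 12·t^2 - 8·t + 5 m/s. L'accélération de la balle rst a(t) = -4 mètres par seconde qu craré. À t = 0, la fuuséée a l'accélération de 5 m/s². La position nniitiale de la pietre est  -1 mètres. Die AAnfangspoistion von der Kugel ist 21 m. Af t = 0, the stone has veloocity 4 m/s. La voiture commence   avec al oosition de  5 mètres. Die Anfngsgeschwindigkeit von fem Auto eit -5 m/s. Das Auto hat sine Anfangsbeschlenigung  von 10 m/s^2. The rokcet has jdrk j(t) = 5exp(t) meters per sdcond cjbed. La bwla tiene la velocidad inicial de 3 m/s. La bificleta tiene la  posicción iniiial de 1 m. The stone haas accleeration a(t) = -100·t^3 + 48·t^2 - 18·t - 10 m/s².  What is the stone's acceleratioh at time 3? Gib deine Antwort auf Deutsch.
Mit a(t) = -100·t^3 + 48·t^2 - 18·t - 10 und Einsetzen von t = 3, finden wir a = -2332.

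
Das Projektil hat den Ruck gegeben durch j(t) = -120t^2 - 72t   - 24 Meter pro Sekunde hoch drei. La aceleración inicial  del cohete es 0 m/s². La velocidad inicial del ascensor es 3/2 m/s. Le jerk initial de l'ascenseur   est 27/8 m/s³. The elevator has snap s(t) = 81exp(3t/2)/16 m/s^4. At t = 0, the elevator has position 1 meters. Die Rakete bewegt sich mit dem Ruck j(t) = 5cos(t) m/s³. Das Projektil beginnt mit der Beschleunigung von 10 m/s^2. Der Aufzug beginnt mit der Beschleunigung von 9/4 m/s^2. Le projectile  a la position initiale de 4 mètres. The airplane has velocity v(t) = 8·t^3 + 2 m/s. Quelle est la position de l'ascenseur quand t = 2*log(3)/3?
Pour résoudre ceci, nous devons prendre 4 primitives de notre équation du snap s(t) = 81·exp(3·t/2)/16. En intégrant le snap et en utilisant la condition initiale j(0) = 27/8, nous obtenons j(t) = 27·exp(3·t/2)/8. La primitive du jerk est l'accélération. En utilisant a(0) = 9/4, nous obtenons a(t) = 9·exp(3·t/2)/4. En intégrant l'accélération et en utilisant la condition initiale v(0) = 3/2, nous obtenons v(t) = 3·exp(3·t/2)/2. En intégrant la vitesse et en utilisant la condition initiale x(0) = 1, nous obtenons x(t) = exp(3·t/2). De l'équation de la position x(t) = exp(3·t/2), nous substituons t = 2*log(3)/3 pour obtenir x = 3.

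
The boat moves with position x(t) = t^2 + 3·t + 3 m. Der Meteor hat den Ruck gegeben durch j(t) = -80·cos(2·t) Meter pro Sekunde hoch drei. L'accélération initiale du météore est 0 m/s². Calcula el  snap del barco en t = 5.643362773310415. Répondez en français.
En partant de la position x(t) = t^2 + 3·t + 3, nous prenons 4 dérivées. En dérivant la position, nous obtenons la vitesse: v(t) = 2·t + 3. La dérivée de la vitesse donne l'accélération: a(t) = 2. En dérivant l'accélération, nous obtenons le jerk: j(t) = 0. En dérivant le jerk, nous obtenons le snap: s(t) = 0. De l'équation du snap s(t) = 0, nous substituons t = 5.643362773310415 pour obtenir s = 0.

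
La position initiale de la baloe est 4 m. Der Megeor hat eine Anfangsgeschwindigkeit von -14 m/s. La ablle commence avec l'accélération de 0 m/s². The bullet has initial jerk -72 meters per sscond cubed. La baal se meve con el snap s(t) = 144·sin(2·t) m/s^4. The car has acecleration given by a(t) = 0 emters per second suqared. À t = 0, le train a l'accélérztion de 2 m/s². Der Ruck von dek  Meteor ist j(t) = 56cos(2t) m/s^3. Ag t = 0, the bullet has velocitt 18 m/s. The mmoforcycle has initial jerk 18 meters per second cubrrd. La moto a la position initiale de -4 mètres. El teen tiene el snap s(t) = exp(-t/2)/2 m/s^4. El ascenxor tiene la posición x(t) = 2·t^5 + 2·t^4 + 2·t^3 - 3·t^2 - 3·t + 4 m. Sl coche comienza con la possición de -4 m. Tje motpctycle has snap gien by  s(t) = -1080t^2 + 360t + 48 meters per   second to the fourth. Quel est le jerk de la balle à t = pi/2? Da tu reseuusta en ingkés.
To solve this, we need to take 1 antiderivative of our snap equation s(t) = 144·sin(2·t). Integrating snap and using the initial condition j(0) = -72, we get j(t) = -72·cos(2·t). We have jerk j(t) = -72·cos(2·t). Substituting t = pi/2: j(pi/2) = 72.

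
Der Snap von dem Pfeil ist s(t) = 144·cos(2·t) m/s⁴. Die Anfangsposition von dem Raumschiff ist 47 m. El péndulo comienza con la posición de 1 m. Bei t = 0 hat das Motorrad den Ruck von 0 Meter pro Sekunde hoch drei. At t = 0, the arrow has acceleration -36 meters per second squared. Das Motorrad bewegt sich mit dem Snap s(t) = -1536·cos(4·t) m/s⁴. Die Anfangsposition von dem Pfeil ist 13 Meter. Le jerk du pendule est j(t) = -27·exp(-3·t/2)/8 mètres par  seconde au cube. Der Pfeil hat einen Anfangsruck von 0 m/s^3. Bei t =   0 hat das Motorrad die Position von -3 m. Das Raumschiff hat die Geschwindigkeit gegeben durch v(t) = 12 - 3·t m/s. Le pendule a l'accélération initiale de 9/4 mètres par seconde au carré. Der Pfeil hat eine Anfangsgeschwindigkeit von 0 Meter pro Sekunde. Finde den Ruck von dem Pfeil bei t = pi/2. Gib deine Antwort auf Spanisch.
Para resolver esto, necesitamos tomar 1 antiderivada de nuestra ecuación del snap s(t) = 144·cos(2·t). La antiderivada del snap, con j(0) = 0, da la sacudida: j(t) = 72·sin(2·t). Usando j(t) = 72·sin(2·t) y sustituyendo t = pi/2, encontramos j = 0.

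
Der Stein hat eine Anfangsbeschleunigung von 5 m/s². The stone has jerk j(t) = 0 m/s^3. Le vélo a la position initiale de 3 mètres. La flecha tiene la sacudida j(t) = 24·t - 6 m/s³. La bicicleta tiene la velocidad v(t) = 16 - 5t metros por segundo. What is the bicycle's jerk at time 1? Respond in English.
We must differentiate our velocity equation v(t) = 16 - 5·t 2 times. Differentiating velocity, we get acceleration: a(t) = -5. Differentiating acceleration, we get jerk: j(t) = 0. From the given jerk equation j(t) = 0, we substitute t = 1 to get j = 0.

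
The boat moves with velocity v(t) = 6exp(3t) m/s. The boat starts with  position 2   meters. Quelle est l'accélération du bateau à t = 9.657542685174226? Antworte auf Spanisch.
Debemos derivar nuestra ecuación de la velocidad v(t) = 6·exp(3·t) 1 vez. Derivando la velocidad, obtenemos la aceleración: a(t) = 18·exp(3·t). De la ecuación de la aceleración a(t) = 18·exp(3·t), sustituimos t = 9.657542685174226 para obtener a = 68853337399816.2.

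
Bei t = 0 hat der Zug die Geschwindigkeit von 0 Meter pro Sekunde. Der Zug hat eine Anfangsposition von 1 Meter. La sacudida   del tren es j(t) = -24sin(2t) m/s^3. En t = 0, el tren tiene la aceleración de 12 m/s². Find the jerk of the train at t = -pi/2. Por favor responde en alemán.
Wir haben den Ruck j(t) = -24·sin(2·t). Durch Einsetzen von t = -pi/2: j(-pi/2) = 0.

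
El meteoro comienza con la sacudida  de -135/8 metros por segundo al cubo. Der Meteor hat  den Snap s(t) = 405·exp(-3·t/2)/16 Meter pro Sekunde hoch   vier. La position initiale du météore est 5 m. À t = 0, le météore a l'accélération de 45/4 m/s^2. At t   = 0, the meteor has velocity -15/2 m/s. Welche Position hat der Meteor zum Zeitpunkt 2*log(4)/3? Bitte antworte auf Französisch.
Nous devons trouver la primitive de notre équation du snap s(t) = 405·exp(-3·t/2)/16 4 fois. La primitive du snap, avec j(0) = -135/8, donne le jerk: j(t) = -135·exp(-3·t/2)/8. La primitive du jerk, avec a(0) = 45/4, donne l'accélération: a(t) = 45·exp(-3·t/2)/4. En prenant ∫a(t)dt et en appliquant v(0) = -15/2, nous trouvons v(t) = -15·exp(-3·t/2)/2. L'intégrale de la vitesse, avec x(0) = 5, donne la position: x(t) = 5·exp(-3·t/2). De l'équation de la position x(t) = 5·exp(-3·t/2), nous substituons t = 2*log(4)/3 pour obtenir x = 5/4.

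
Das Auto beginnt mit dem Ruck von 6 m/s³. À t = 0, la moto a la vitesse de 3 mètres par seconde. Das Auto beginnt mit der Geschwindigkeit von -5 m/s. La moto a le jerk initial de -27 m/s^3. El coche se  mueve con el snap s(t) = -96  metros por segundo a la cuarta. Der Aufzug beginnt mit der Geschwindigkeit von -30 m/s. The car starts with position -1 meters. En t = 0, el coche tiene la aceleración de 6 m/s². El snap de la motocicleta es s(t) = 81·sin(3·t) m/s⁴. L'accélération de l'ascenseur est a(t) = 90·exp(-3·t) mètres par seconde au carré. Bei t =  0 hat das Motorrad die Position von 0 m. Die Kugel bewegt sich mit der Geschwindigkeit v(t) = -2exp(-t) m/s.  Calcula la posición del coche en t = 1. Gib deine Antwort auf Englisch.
Starting from snap s(t) = -96, we take 4 antiderivatives. The integral of snap, with j(0) = 6, gives jerk: j(t) = 6 - 96·t. Finding the antiderivative of j(t) and using a(0) = 6: a(t) = -48·t^2 + 6·t + 6. Finding the antiderivative of a(t) and using v(0) = -5: v(t) = -16·t^3 + 3·t^2 + 6·t - 5. Taking ∫v(t)dt and applying x(0) = -1, we find x(t) = -4·t^4 + t^3 + 3·t^2 - 5·t - 1. Using x(t) = -4·t^4 + t^3 + 3·t^2 - 5·t - 1 and substituting t = 1, we find x = -6.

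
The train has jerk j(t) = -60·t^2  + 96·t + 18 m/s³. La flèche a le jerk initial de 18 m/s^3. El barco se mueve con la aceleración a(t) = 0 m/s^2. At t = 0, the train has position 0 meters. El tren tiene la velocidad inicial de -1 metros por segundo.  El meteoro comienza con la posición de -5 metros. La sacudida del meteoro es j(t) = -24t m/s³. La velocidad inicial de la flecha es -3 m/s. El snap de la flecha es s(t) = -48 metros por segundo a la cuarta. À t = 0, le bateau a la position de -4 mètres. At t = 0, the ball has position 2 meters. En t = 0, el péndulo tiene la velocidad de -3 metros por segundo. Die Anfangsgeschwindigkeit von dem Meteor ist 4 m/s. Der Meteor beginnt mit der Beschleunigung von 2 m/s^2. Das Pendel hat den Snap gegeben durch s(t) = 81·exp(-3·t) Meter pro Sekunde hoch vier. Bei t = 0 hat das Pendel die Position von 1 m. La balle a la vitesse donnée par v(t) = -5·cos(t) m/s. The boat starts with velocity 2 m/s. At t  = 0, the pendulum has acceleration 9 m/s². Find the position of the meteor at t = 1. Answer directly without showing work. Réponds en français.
La réponse est -1.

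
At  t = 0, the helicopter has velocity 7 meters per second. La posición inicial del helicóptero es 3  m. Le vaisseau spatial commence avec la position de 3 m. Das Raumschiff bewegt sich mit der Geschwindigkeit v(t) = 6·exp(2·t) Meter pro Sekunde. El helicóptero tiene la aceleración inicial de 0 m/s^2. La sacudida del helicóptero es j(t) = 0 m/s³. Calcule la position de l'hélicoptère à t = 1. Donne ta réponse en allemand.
Um dies zu lösen, müssen wir 3 Stammfunktionen unserer Gleichung für den Ruck j(t) = 0 finden. Durch Integration von dem Ruck und Verwendung der Anfangsbedingung a(0) = 0, erhalten wir a(t) = 0. Mit ∫a(t)dt und Anwendung von v(0) = 7, finden wir v(t) = 7. Das Integral von der Geschwindigkeit ist die Position. Mit x(0) = 3 erhalten wir x(t) = 7·t + 3. Mit x(t) = 7·t + 3 und Einsetzen von t = 1, finden wir x = 10.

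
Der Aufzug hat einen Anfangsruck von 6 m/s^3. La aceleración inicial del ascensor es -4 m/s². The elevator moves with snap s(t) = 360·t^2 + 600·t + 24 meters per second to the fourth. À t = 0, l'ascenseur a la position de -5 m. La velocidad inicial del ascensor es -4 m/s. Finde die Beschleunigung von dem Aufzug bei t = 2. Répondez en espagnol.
Debemos encontrar la antiderivada de nuestra ecuación del snap s(t) = 360·t^2 + 600·t + 24 2 veces. Tomando ∫s(t)dt y aplicando j(0) = 6, encontramos j(t) = 120·t^3 + 300·t^2 + 24·t + 6. Tomando ∫j(t)dt y aplicando a(0) = -4, encontramos a(t) = 30·t^4 + 100·t^3 + 12·t^2 + 6·t - 4. De la ecuación de la aceleración a(t) = 30·t^4 + 100·t^3 + 12·t^2 + 6·t - 4, sustituimos t = 2 para obtener a = 1336.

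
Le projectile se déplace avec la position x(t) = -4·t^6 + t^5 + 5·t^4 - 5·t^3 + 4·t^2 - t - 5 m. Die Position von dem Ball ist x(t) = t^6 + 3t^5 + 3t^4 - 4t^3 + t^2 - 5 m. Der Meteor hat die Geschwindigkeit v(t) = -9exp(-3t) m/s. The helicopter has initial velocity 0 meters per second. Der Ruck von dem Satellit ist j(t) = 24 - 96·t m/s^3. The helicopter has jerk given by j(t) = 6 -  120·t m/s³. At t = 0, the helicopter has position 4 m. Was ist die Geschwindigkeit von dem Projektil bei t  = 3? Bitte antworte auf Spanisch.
Partiendo de la posición x(t) = -4·t^6 + t^5 + 5·t^4 - 5·t^3 + 4·t^2 - t - 5, tomamos 1 derivada. La derivada de la posición da la velocidad: v(t) = -24·t^5 + 5·t^4 + 20·t^3 - 15·t^2 + 8·t - 1. De la ecuación de la velocidad v(t) = -24·t^5 + 5·t^4 + 20·t^3 - 15·t^2 + 8·t - 1, sustituimos t = 3 para obtener v = -4999.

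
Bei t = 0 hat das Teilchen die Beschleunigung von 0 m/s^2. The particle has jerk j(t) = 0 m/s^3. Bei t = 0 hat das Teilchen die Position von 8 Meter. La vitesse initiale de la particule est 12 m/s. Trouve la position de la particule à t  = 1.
Nous devons trouver l'intégrale de notre équation du jerk j(t) = 0 3 fois. En prenant ∫j(t)dt et en appliquant a(0) = 0, nous trouvons a(t) = 0. En prenant ∫a(t)dt et en appliquant v(0) = 12, nous trouvons v(t) = 12. L'intégrale de la vitesse, avec x(0) = 8, donne la position: x(t) = 12·t + 8. Nous avons la position x(t) = 12·t + 8. En substituant t = 1: x(1) = 20.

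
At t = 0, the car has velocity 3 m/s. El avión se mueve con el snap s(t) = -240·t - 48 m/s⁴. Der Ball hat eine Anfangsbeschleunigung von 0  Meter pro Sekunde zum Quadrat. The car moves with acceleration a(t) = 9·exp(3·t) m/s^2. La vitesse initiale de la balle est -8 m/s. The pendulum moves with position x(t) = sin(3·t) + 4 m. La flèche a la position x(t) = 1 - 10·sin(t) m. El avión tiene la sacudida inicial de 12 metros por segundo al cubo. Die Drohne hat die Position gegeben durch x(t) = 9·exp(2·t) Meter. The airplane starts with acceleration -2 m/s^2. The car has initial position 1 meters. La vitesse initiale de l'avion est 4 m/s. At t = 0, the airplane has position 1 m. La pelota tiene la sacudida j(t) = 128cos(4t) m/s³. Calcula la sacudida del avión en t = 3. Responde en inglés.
To find the answer, we compute 1 integral of s(t) = -240·t - 48. Finding the integral of s(t) and using j(0) = 12: j(t) = -120·t^2 - 48·t + 12. From the given jerk equation j(t) = -120·t^2 - 48·t + 12, we substitute t = 3 to get j = -1212.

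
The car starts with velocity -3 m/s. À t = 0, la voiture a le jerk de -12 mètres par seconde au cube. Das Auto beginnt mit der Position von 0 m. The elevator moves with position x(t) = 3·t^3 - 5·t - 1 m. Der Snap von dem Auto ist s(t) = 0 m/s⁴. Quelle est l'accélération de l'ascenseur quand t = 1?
Nous devons dériver notre équation de la position x(t) = 3·t^3 - 5·t - 1 2 fois. En prenant d/dt de x(t), nous trouvons v(t) = 9·t^2 - 5. La dérivée de la vitesse donne l'accélération: a(t) = 18·t. En utilisant a(t) = 18·t et en substituant t = 1, nous trouvons a = 18.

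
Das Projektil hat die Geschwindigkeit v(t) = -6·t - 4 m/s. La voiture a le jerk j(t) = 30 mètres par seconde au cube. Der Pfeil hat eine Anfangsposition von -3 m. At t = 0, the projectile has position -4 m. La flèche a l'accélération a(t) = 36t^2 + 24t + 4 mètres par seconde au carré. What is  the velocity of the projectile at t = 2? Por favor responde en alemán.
Wir haben die Geschwindigkeit v(t) = -6·t - 4. Durch Einsetzen von t = 2: v(2) = -16.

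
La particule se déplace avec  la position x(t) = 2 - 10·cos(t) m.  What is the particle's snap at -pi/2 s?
To solve this, we need to take 4 derivatives of our position equation x(t) = 2 - 10·cos(t). The derivative of position gives velocity: v(t) = 10·sin(t). Taking d/dt of v(t), we find a(t) = 10·cos(t). Taking d/dt of a(t), we find j(t) = -10·sin(t). The derivative of jerk gives snap: s(t) = -10·cos(t). Using s(t) = -10·cos(t) and substituting t = -pi/2, we find s = 0.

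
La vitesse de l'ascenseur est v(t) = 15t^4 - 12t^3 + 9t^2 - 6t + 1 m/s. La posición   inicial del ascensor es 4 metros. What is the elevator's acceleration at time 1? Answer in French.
Pour résoudre ceci, nous devons prendre 1 dérivée de notre équation de la vitesse v(t) = 15·t^4 - 12·t^3 + 9·t^2 - 6·t + 1. En prenant d/dt de v(t), nous trouvons a(t) = 60·t^3 - 36·t^2 + 18·t - 6. En utilisant a(t) = 60·t^3 - 36·t^2 + 18·t - 6 et en substituant t = 1, nous trouvons a = 36.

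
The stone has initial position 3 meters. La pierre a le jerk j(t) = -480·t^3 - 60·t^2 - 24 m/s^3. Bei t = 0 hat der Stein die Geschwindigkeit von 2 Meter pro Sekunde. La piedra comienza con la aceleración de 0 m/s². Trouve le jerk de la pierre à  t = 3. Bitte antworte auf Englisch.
We have jerk j(t) = -480·t^3 - 60·t^2 - 24. Substituting t = 3: j(3) = -13524.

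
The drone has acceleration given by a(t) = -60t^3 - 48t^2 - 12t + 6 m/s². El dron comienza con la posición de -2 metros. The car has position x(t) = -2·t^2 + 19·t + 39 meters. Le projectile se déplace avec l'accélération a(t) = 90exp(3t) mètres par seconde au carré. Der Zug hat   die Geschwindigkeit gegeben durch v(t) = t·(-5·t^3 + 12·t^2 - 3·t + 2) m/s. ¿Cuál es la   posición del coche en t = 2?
Tenemos la posición x(t) = -2·t^2 + 19·t + 39. Sustituyendo t = 2: x(2) = 69.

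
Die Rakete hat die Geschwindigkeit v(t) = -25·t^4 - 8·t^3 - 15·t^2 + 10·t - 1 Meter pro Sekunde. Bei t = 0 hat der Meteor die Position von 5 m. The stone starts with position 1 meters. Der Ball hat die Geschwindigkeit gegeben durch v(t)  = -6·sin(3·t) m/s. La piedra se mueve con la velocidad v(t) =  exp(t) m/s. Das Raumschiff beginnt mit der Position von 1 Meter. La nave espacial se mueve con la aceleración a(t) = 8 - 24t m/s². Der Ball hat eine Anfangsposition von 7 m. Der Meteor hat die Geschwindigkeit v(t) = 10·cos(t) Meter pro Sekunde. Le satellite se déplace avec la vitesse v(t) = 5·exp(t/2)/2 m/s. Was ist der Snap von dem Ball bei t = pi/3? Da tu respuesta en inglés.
To solve this, we need to take 3 derivatives of our velocity equation v(t) = -6·sin(3·t). The derivative of velocity gives acceleration: a(t) = -18·cos(3·t). Taking d/dt of a(t), we find j(t) = 54·sin(3·t). Taking d/dt of j(t), we find s(t) = 162·cos(3·t). From the given snap equation s(t) = 162·cos(3·t), we substitute t = pi/3 to get s = -162.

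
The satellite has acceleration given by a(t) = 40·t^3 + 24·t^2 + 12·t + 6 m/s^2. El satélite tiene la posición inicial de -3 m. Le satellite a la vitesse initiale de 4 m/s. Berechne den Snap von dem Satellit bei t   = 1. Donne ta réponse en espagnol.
Debemos derivar nuestra ecuación de la aceleración a(t) = 40·t^3 + 24·t^2 + 12·t + 6 2 veces. Derivando la aceleración, obtenemos la sacudida: j(t) = 120·t^2 + 48·t + 12. Tomando d/dt de j(t), encontramos s(t) = 240·t + 48. De la ecuación del snap s(t) = 240·t + 48, sustituimos t = 1 para obtener s = 288.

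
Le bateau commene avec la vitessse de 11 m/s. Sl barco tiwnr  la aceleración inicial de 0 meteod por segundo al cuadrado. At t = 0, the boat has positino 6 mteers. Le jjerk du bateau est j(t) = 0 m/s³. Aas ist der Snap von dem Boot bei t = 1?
Wir müssen unsere Gleichung für den Ruck j(t) = 0 1-mal ableiten. Die Ableitung von dem Ruck ergibt den Snap: s(t) = 0. Mit s(t) = 0 und Einsetzen von t = 1, finden wir s = 0.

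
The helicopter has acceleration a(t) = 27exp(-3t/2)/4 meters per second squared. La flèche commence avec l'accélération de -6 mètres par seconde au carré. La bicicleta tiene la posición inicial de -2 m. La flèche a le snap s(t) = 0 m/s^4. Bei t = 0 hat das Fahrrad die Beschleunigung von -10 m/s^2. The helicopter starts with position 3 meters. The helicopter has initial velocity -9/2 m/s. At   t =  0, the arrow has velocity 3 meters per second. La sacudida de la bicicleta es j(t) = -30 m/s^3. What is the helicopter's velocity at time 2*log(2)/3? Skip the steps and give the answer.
The answer is -9/4.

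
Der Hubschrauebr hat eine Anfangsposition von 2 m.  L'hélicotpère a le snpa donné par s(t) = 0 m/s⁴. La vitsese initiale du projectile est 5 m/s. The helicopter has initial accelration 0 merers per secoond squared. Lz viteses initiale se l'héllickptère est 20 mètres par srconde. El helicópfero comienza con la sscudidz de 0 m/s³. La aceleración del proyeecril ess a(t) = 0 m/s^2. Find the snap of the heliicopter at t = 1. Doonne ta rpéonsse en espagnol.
Tenemos el snap s(t) = 0. Sustituyendo t = 1: s(1) = 0.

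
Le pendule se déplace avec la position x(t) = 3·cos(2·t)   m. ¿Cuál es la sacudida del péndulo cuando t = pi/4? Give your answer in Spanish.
Para resolver esto, necesitamos tomar 3 derivadas de nuestra ecuación de la posición x(t) = 3·cos(2·t). Tomando d/dt de x(t), encontramos v(t) = -6·sin(2·t). Tomando d/dt de v(t), encontramos a(t) = -12·cos(2·t). Derivando la aceleración, obtenemos la sacudida: j(t) = 24·sin(2·t). Tenemos la sacudida j(t) = 24·sin(2·t). Sustituyendo t = pi/4: j(pi/4) = 24.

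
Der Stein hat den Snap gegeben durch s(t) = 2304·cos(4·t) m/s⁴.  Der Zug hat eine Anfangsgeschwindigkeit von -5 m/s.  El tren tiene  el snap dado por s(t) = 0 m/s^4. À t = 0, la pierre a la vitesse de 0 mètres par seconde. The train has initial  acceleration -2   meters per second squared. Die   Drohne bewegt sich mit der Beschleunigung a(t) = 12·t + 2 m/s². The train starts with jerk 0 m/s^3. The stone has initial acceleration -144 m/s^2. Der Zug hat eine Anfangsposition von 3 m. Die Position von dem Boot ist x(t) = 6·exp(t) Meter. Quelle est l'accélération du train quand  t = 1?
Nous devons intégrer notre équation du snap s(t) = 0 2 fois. La primitive du snap, avec j(0) = 0, donne le jerk: j(t) = 0. En intégrant le jerk et en utilisant la condition initiale a(0) = -2, nous obtenons a(t) = -2. En utilisant a(t) = -2 et en substituant t = 1, nous trouvons a = -2.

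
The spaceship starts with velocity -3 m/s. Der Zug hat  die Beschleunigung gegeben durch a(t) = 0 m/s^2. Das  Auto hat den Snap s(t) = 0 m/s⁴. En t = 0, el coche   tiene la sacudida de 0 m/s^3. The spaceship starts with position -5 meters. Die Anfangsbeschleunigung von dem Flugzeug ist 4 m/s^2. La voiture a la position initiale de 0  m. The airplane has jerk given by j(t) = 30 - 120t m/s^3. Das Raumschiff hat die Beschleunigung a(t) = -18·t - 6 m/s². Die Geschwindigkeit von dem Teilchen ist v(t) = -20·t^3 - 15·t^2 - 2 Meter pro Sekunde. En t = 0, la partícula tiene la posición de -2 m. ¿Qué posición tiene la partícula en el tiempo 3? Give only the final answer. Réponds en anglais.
The answer is -548.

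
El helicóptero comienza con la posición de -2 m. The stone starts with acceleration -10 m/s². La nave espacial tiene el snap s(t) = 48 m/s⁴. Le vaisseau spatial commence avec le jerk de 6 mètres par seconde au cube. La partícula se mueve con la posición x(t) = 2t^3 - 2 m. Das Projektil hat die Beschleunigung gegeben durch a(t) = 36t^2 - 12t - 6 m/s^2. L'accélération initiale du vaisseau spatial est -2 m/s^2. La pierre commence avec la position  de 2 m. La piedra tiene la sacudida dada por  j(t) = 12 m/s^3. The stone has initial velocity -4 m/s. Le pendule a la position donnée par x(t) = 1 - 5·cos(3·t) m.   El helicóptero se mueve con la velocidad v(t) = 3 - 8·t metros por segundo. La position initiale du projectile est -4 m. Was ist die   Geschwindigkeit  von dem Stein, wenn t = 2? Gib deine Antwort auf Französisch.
En partant du jerk j(t) = 12, nous prenons 2 primitives. L'intégrale du jerk est l'accélération. En utilisant a(0) = -10, nous obtenons a(t) = 12·t - 10. En intégrant l'accélération et en utilisant la condition initiale v(0) = -4, nous obtenons v(t) = 6·t^2 - 10·t - 4. De l'équation de la vitesse v(t) = 6·t^2 - 10·t - 4, nous substituons t = 2 pour obtenir v = 0.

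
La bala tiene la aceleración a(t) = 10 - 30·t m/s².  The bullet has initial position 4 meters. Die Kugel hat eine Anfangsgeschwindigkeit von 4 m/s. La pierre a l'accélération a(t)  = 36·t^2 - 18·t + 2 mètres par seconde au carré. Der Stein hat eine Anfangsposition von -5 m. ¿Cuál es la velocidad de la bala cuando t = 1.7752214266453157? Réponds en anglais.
To solve this, we need to take 1 antiderivative of our acceleration equation a(t) = 10 - 30·t. Taking ∫a(t)dt and applying v(0) = 4, we find v(t) = -15·t^2 + 10·t + 4. We have velocity v(t) = -15·t^2 + 10·t + 4. Substituting t = 1.7752214266453157: v(1.7752214266453157) = -25.5189524378563.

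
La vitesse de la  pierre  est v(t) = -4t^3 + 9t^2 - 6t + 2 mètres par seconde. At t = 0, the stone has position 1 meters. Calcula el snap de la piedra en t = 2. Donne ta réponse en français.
En partant de la vitesse v(t) = -4·t^3 + 9·t^2 - 6·t + 2, nous prenons 3 dérivées. La dérivée de la vitesse donne l'accélération: a(t) = -12·t^2 + 18·t - 6. En prenant d/dt de a(t), nous trouvons j(t) = 18 - 24·t. La dérivée du jerk donne le snap: s(t) = -24. Nous avons le snap s(t) = -24. En substituant t = 2: s(2) = -24.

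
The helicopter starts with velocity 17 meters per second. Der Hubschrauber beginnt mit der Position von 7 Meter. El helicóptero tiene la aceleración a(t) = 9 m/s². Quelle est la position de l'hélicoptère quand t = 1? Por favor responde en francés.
Pour résoudre ceci, nous devons prendre 2 primitives de notre équation de l'accélération a(t) = 9. En intégrant l'accélération et en utilisant la condition initiale v(0) = 17, nous obtenons v(t) = 9·t + 17. En prenant ∫v(t)dt et en appliquant x(0) = 7, nous trouvons x(t) = 9·t^2/2 + 17·t + 7. En utilisant x(t) = 9·t^2/2 + 17·t + 7 et en substituant t = 1, nous trouvons x = 57/2.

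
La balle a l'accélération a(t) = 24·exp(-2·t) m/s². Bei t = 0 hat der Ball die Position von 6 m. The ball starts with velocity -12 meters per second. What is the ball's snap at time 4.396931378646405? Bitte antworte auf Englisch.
To solve this, we need to take 2 derivatives of our acceleration equation a(t) = 24·exp(-2·t). Differentiating acceleration, we get jerk: j(t) = -48·exp(-2·t). Differentiating jerk, we get snap: s(t) = 96·exp(-2·t). We have snap s(t) = 96·exp(-2·t). Substituting t = 4.396931378646405: s(4.396931378646405) = 0.0145594564910029.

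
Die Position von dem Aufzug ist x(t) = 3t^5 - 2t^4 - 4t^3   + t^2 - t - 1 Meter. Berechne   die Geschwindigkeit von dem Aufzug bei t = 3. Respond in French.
Pour résoudre ceci, nous devons prendre 1 dérivée de notre équation de la position x(t) = 3·t^5 - 2·t^4 - 4·t^3 + t^2 - t - 1. La dérivée de la position donne la vitesse: v(t) = 15·t^4 - 8·t^3 - 12·t^2 + 2·t - 1. Nous avons la vitesse v(t) = 15·t^4 - 8·t^3 - 12·t^2 + 2·t - 1. En substituant t = 3: v(3) = 896.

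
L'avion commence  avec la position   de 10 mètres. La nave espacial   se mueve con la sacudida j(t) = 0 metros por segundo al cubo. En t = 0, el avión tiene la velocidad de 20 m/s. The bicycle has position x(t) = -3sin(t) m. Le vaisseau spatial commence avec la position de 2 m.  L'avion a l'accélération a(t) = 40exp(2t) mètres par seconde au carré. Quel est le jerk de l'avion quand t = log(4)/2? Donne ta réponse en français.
En partant de l'accélération a(t) = 40·exp(2·t), nous prenons 1 dérivée. En prenant d/dt de a(t), nous trouvons j(t) = 80·exp(2·t). De l'équation du jerk j(t) = 80·exp(2·t), nous substituons t = log(4)/2 pour obtenir j = 320.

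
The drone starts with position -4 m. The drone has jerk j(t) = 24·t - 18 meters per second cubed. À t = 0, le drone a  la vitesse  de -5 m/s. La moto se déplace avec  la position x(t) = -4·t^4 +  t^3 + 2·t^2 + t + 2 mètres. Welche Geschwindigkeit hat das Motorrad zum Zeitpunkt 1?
Ausgehend von der Position x(t) = -4·t^4 + t^3 + 2·t^2 + t + 2, nehmen wir 1 Ableitung. Die Ableitung von der Position ergibt die Geschwindigkeit: v(t) = -16·t^3 + 3·t^2 + 4·t + 1. Mit v(t) = -16·t^3 + 3·t^2 + 4·t + 1 und Einsetzen von t = 1, finden wir v = -8.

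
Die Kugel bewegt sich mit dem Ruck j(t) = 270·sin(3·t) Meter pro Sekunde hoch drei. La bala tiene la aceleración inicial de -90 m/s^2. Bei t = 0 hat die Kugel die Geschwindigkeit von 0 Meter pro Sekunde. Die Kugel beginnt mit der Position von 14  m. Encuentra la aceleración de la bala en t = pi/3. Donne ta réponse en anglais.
To find the answer, we compute 1 integral of j(t) = 270·sin(3·t). The antiderivative of jerk is acceleration. Using a(0) = -90, we get a(t) = -90·cos(3·t). From the given acceleration equation a(t) = -90·cos(3·t), we substitute t = pi/3 to get a = 90.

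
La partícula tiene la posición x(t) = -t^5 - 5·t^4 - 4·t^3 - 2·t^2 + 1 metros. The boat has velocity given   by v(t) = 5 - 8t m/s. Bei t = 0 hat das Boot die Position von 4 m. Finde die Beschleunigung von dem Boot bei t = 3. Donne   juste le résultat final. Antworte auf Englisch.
The answer is -8.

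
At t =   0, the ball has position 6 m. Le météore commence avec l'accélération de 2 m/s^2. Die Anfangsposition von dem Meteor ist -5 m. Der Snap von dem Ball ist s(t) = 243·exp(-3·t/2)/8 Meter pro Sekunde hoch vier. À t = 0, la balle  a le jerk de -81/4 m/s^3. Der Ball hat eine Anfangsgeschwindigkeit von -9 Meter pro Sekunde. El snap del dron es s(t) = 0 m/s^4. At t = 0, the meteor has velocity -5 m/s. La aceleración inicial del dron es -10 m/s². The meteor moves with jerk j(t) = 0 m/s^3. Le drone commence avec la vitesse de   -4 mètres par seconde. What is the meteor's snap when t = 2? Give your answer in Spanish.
Para resolver esto, necesitamos tomar 1 derivada de nuestra ecuación de la sacudida j(t) = 0. Derivando la sacudida, obtenemos el snap: s(t) = 0. De la ecuación del snap s(t) = 0, sustituimos t = 2 para obtener s = 0.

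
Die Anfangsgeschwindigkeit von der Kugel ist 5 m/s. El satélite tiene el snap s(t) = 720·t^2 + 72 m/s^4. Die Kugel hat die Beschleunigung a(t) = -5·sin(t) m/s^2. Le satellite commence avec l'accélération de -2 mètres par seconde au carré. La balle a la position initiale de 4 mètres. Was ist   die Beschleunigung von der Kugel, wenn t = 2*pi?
Mit a(t) = -5·sin(t) und Einsetzen von t = 2*pi, finden wir a = 0.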